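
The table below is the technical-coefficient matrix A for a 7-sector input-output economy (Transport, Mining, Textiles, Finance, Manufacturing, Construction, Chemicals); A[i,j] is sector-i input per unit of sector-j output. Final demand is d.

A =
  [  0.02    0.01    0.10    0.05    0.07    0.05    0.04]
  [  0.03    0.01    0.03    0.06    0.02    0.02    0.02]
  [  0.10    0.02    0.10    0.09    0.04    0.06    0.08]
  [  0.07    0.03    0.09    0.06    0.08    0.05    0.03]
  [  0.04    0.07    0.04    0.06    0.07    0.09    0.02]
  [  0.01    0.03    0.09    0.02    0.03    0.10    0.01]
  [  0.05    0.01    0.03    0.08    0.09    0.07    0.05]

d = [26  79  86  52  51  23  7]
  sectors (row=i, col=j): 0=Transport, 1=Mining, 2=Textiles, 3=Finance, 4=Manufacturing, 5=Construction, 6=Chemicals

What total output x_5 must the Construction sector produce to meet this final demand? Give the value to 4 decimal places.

46.3352

Form M = I − A:
  [  0.98   -0.01   -0.10   -0.05   -0.07   -0.05   -0.04]
  [ -0.03    0.99   -0.03   -0.06   -0.02   -0.02   -0.02]
  [ -0.10   -0.02    0.90   -0.09   -0.04   -0.06   -0.08]
  [ -0.07   -0.03   -0.09    0.94   -0.08   -0.05   -0.03]
  [ -0.04   -0.07   -0.04   -0.06    0.93   -0.09   -0.02]
  [ -0.01   -0.03   -0.09   -0.02   -0.03    0.90   -0.01]
  [ -0.05   -0.01   -0.03   -0.08   -0.09   -0.07    0.95]
Leontief inverse L = M⁻¹:
  [  1.0499    0.0265    0.1414    0.0848    0.1019    0.0881    0.0624]
  [  0.0459    1.0183    0.0536    0.0786    0.0387    0.0394    0.0316]
  [  0.1400    0.0398    1.1606    0.1386    0.0876    0.1112    0.1119]
  [  0.1029    0.0489    0.1395    1.1000    0.1178    0.0933    0.0553]
  [  0.0661    0.0874    0.0828    0.0934    1.1017    0.1295    0.0391]
  [  0.0325    0.0425    0.1261    0.0463    0.0519    1.1322    0.0274]
  [  0.0775    0.0289    0.0735    0.1146    0.1267    0.1121    1.0702]
Total output x = L · d:
  x_0 = 1.0499·26 + 0.0265·79 + 0.1414·86 + 0.0848·52 + 0.1019·51 + 0.0881·23 + 0.0624·7 = 53.6251
  x_1 = 0.0459·26 + 1.0183·79 + 0.0536·86 + 0.0786·52 + 0.0387·51 + 0.0394·23 + 0.0316·7 = 93.4373
  x_2 = 0.1400·26 + 0.0398·79 + 1.1606·86 + 0.1386·52 + 0.0876·51 + 0.1112·23 + 0.1119·7 = 121.6067
  x_3 = 0.1029·26 + 0.0489·79 + 0.1395·86 + 1.1000·52 + 0.1178·51 + 0.0933·23 + 0.0553·7 = 84.2711
  x_4 = 0.0661·26 + 0.0874·79 + 0.0828·86 + 0.0934·52 + 1.1017·51 + 0.1295·23 + 0.0391·7 = 80.0414
  x_5 = 0.0325·26 + 0.0425·79 + 0.1261·86 + 0.0463·52 + 0.0519·51 + 1.1322·23 + 0.0274·7 = 46.3352
  x_6 = 0.0775·26 + 0.0289·79 + 0.0735·86 + 0.1146·52 + 0.1267·51 + 0.1121·23 + 1.0702·7 = 33.1081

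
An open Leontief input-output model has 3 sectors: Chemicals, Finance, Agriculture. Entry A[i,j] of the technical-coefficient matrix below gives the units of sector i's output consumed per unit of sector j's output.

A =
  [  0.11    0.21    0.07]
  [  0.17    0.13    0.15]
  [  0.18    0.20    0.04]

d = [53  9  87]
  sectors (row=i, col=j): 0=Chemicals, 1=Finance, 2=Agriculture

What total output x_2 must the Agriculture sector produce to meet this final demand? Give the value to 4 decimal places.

115.0266

Form M = I − A:
  [  0.89   -0.21   -0.07]
  [ -0.17    0.87   -0.15]
  [ -0.18   -0.20    0.96]
Leontief inverse L = M⁻¹:
  [  1.2138    0.3250    0.1393]
  [  0.2867    1.2690    0.2192]
  [  0.2873    0.3253    1.1134]
Total output x = L · d:
  x_0 = 1.2138·53 + 0.3250·9 + 0.1393·87 = 79.3778
  x_1 = 0.2867·53 + 1.2690·9 + 0.2192·87 = 45.6876
  x_2 = 0.2873·53 + 0.3253·9 + 1.1134·87 = 115.0266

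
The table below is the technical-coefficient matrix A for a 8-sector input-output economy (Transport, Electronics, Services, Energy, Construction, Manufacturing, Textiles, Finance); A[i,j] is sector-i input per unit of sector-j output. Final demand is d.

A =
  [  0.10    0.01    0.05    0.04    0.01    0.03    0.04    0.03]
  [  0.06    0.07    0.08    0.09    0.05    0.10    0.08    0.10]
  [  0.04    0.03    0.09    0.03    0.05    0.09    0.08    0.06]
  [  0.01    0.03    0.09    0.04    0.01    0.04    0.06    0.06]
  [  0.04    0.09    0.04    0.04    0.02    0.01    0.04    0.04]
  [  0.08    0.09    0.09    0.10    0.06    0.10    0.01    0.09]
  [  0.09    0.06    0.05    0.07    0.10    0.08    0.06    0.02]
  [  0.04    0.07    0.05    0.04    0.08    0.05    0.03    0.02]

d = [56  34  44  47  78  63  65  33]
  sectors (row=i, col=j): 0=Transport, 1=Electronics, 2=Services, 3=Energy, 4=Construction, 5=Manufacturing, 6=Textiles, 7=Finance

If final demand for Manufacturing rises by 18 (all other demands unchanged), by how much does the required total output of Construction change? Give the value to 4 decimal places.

Form M = I − A:
  [  0.90   -0.01   -0.05   -0.04   -0.01   -0.03   -0.04   -0.03]
  [ -0.06    0.93   -0.08   -0.09   -0.05   -0.10   -0.08   -0.10]
  [ -0.04   -0.03    0.91   -0.03   -0.05   -0.09   -0.08   -0.06]
  [ -0.01   -0.03   -0.09    0.96   -0.01   -0.04   -0.06   -0.06]
  [ -0.04   -0.09   -0.04   -0.04    0.98   -0.01   -0.04   -0.04]
  [ -0.08   -0.09   -0.09   -0.10   -0.06    0.90   -0.01   -0.09]
  [ -0.09   -0.06   -0.05   -0.07   -0.10   -0.08    0.94   -0.02]
  [ -0.04   -0.07   -0.05   -0.04   -0.08   -0.05   -0.03    0.98]
Leontief inverse L = M⁻¹:
  [  1.1343    0.0351    0.0867    0.0684    0.0338    0.0629    0.0669    0.0563]
  [  0.1259    1.1353    0.1607    0.1562    0.1070    0.1758    0.1372    0.1624]
  [  0.0918    0.0801    1.1503    0.0801    0.0948    0.1484    0.1227    0.1063]
  [  0.0452    0.0650    0.1350    1.0751    0.0439    0.0840    0.0933    0.0935]
  [  0.0741    0.1223    0.0812    0.0743    1.0487    0.0497    0.0727    0.0731]
  [  0.1421    0.1523    0.1703    0.1635    0.1107    1.1727    0.0660    0.1539]
  [  0.1466    0.1133    0.1150    0.1244    0.1417    0.1385    1.1072    0.0718]
  [  0.0796    0.1105    0.0981    0.0801    0.1113    0.0942    0.0658    1.0596]
Total output x = L · d:
  x_0 = 1.1343·56 + 0.0351·34 + 0.0867·44 + 0.0684·47 + 0.0338·78 + 0.0629·63 + 0.0669·65 + 0.0563·33 = 84.5482
  x_1 = 0.1259·56 + 1.1353·34 + 0.1607·44 + 0.1562·47 + 0.1070·78 + 0.1758·63 + 0.1372·65 + 0.1624·33 = 93.7670
  x_2 = 0.0918·56 + 0.0801·34 + 1.1503·44 + 0.0801·47 + 0.0948·78 + 0.1484·63 + 0.1227·65 + 0.1063·33 = 90.4770
  x_3 = 0.0452·56 + 0.0650·34 + 0.1350·44 + 1.0751·47 + 0.0439·78 + 0.0840·63 + 0.0933·65 + 0.0935·33 = 79.0816
  x_4 = 0.0741·56 + 0.1223·34 + 0.0812·44 + 0.0743·47 + 1.0487·78 + 0.0497·63 + 0.0727·65 + 0.0731·33 = 107.4438
  x_5 = 0.1421·56 + 0.1523·34 + 0.1703·44 + 0.1635·47 + 0.1107·78 + 1.1727·63 + 0.0660·65 + 0.1539·33 = 120.2059
  x_6 = 0.1466·56 + 0.1133·34 + 0.1150·44 + 0.1244·47 + 0.1417·78 + 0.1385·63 + 1.1072·65 + 0.0718·33 = 117.0839
  x_7 = 0.0796·56 + 0.1105·34 + 0.0981·44 + 0.0801·47 + 0.1113·78 + 0.0942·63 + 0.0658·65 + 1.0596·33 = 70.1541
Δx_4 = L[4,5] · Δd_5 = 0.0497 · 18 = 0.8939

0.8939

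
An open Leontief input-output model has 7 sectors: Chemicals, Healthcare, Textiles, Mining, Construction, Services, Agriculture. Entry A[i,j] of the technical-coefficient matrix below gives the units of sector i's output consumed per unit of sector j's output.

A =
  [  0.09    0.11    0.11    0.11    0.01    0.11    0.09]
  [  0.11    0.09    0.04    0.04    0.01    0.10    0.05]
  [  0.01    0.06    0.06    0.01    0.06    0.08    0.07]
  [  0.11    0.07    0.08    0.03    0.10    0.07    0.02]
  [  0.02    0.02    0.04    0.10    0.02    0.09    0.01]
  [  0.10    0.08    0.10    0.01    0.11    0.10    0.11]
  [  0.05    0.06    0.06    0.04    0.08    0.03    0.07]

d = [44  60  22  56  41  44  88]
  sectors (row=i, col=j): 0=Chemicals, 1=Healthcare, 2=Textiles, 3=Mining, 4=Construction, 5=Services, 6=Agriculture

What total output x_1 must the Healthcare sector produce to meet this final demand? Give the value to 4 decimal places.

Form M = I − A:
  [  0.91   -0.11   -0.11   -0.11   -0.01   -0.11   -0.09]
  [ -0.11    0.91   -0.04   -0.04   -0.01   -0.10   -0.05]
  [ -0.01   -0.06    0.94   -0.01   -0.06   -0.08   -0.07]
  [ -0.11   -0.07   -0.08    0.97   -0.10   -0.07   -0.02]
  [ -0.02   -0.02   -0.04   -0.10    0.98   -0.09   -0.01]
  [ -0.10   -0.08   -0.10   -0.01   -0.11    0.90   -0.11]
  [ -0.05   -0.06   -0.06   -0.04   -0.08   -0.03    0.93]
Leontief inverse L = M⁻¹:
  [  1.1787    0.1992    0.1966    0.1613    0.0799    0.2098    0.1687]
  [  0.1775    1.1575    0.1051    0.0812    0.0570    0.1753    0.1104]
  [  0.0518    0.1029    1.1027    0.0374    0.0968    0.1321    0.1110]
  [  0.1719    0.1346    0.1445    1.0771    0.1450    0.1497    0.0772]
  [  0.0643    0.0613    0.0834    0.1232    1.0588    0.1391    0.0463]
  [  0.1741    0.1587    0.1787    0.0655    0.1700    1.1941    0.1833]
  [  0.0967    0.1082    0.1076    0.0754    0.1170    0.0880    1.1118]
Total output x = L · d:
  x_0 = 1.1787·44 + 0.1992·60 + 0.1966·22 + 0.1613·56 + 0.0799·41 + 0.2098·44 + 0.1687·88 = 104.5260
  x_1 = 0.1775·44 + 1.1575·60 + 0.1051·22 + 0.0812·56 + 0.0570·41 + 0.1753·44 + 0.1104·88 = 103.8832
  x_2 = 0.0518·44 + 0.1029·60 + 1.1027·22 + 0.0374·56 + 0.0968·41 + 0.1321·44 + 0.1110·88 = 54.3581
  x_3 = 0.1719·44 + 0.1346·60 + 0.1445·22 + 1.0771·56 + 0.1450·41 + 0.1497·44 + 0.0772·88 = 98.4629
  x_4 = 0.0643·44 + 0.0613·60 + 0.0834·22 + 0.1232·56 + 1.0588·41 + 0.1391·44 + 0.0463·88 = 68.8421
  x_5 = 0.1741·44 + 0.1587·60 + 0.1787·22 + 0.0655·56 + 0.1700·41 + 1.1941·44 + 0.1833·88 = 100.4219
  x_6 = 0.0967·44 + 0.1082·60 + 0.1076·22 + 0.0754·56 + 0.1170·41 + 0.0880·44 + 1.1118·88 = 123.8487

103.8832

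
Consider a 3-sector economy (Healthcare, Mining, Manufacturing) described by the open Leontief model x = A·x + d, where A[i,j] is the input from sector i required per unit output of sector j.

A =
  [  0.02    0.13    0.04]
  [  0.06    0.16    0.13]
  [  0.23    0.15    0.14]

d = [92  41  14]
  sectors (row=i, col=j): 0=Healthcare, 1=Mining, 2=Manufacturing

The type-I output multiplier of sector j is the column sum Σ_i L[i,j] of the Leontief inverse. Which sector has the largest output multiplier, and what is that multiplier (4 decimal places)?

Form M = I − A:
  [  0.98   -0.13   -0.04]
  [ -0.06    0.84   -0.13]
  [ -0.23   -0.15    0.86]
Leontief inverse L = M⁻¹:
  [  1.0489    0.1758    0.0754]
  [  0.1216    1.2439    0.1937]
  [  0.3017    0.2640    1.2167]
Total output x = L · d:
  x_0 = 1.0489·92 + 0.1758·41 + 0.0754·14 = 104.7566
  x_1 = 0.1216·92 + 1.2439·41 + 0.1937·14 = 64.8992
  x_2 = 0.3017·92 + 0.2640·41 + 1.2167·14 = 55.6150
Output multipliers (column sums of L):
  Healthcare: 1.4722
  Mining: 1.6836
  Manufacturing: 1.4858

Mining (1.6836)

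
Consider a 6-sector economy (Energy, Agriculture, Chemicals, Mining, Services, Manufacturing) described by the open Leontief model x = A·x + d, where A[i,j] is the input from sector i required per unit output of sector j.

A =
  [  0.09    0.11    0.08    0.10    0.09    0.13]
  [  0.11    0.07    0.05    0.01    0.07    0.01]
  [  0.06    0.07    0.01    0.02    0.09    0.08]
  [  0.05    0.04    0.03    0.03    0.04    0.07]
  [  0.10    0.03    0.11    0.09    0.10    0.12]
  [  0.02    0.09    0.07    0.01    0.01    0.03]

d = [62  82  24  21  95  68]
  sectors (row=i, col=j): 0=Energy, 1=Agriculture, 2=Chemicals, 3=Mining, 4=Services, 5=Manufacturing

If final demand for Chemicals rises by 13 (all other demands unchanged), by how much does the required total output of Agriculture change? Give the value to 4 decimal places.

Form M = I − A:
  [  0.91   -0.11   -0.08   -0.10   -0.09   -0.13]
  [ -0.11    0.93   -0.05   -0.01   -0.07   -0.01]
  [ -0.06   -0.07    0.99   -0.02   -0.09   -0.08]
  [ -0.05   -0.04   -0.03    0.97   -0.04   -0.07]
  [ -0.10   -0.03   -0.11   -0.09    0.90   -0.12]
  [ -0.02   -0.09   -0.07   -0.01   -0.01    0.97]
Leontief inverse L = M⁻¹:
  [  1.1581    0.1774    0.1376    0.1402    0.1518    0.1973]
  [  0.1559    1.1111    0.0865    0.0404    0.1131    0.0564]
  [  0.1013    0.1085    1.0477    0.0462    0.1267    0.1201]
  [  0.0794    0.0705    0.0562    1.0482    0.0667    0.0999]
  [  0.1606    0.0926    0.1637    0.1303    1.1586    0.1887]
  [  0.0481    0.1163    0.0887    0.0221    0.0354    1.0519]
Total output x = L · d:
  x_0 = 1.1581·62 + 0.1774·82 + 0.1376·24 + 0.1402·21 + 0.1518·95 + 0.1973·68 = 120.4293
  x_1 = 0.1559·62 + 1.1111·82 + 0.0865·24 + 0.0404·21 + 0.1131·95 + 0.0564·68 = 118.2716
  x_2 = 0.1013·62 + 0.1085·82 + 1.0477·24 + 0.0462·21 + 0.1267·95 + 0.1201·68 = 61.5044
  x_3 = 0.0794·62 + 0.0705·82 + 0.0562·24 + 1.0482·21 + 0.0667·95 + 0.0999·68 = 47.1982
  x_4 = 0.1606·62 + 0.0926·82 + 0.1637·24 + 0.1303·21 + 1.1586·95 + 0.1887·68 = 147.1162
  x_5 = 0.0481·62 + 0.1163·82 + 0.0887·24 + 0.0221·21 + 0.0354·95 + 1.0519·68 = 90.0015
Δx_1 = L[1,2] · Δd_2 = 0.0865 · 13 = 1.1243

1.1243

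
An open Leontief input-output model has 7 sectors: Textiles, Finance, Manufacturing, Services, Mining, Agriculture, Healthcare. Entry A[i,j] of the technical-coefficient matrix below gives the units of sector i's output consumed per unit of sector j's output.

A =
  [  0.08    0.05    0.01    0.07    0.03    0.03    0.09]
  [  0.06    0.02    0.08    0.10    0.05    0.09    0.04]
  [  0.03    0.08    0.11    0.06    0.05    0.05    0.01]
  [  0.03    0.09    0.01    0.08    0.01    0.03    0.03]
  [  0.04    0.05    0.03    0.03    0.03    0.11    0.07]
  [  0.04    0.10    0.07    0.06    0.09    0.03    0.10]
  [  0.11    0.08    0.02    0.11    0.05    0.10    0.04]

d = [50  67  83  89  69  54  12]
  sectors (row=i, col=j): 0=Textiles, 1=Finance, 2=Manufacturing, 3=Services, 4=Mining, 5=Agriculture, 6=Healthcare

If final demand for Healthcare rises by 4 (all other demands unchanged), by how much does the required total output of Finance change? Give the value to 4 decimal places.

Form M = I − A:
  [  0.92   -0.05   -0.01   -0.07   -0.03   -0.03   -0.09]
  [ -0.06    0.98   -0.08   -0.10   -0.05   -0.09   -0.04]
  [ -0.03   -0.08    0.89   -0.06   -0.05   -0.05   -0.01]
  [ -0.03   -0.09   -0.01    0.92   -0.01   -0.03   -0.03]
  [ -0.04   -0.05   -0.03   -0.03    0.97   -0.11   -0.07]
  [ -0.04   -0.10   -0.07   -0.06   -0.09    0.97   -0.10]
  [ -0.11   -0.08   -0.02   -0.11   -0.05   -0.10    0.96]
Leontief inverse L = M⁻¹:
  [  1.1178    0.0902    0.0319    0.1179    0.0547    0.0672    0.1235]
  [  0.0974    1.0726    0.1140    0.1521    0.0820    0.1306    0.0793]
  [  0.0611    0.1229    1.1471    0.1061    0.0788    0.0889    0.0411]
  [  0.0554    0.1197    0.0307    1.1173    0.0291    0.0578    0.0536]
  [  0.0759    0.0938    0.0600    0.0769    1.0612    0.1479    0.1068]
  [  0.0872    0.1534    0.1090    0.1223    0.1256    1.0861    0.1418]
  [  0.1569    0.1369    0.0550    0.1732    0.0864    0.1479    1.0898]
Total output x = L · d:
  x_0 = 1.1178·50 + 0.0902·67 + 0.0319·83 + 0.1179·89 + 0.0547·69 + 0.0672·54 + 0.1235·12 = 83.9519
  x_1 = 0.0974·50 + 1.0726·67 + 0.1140·83 + 0.1521·89 + 0.0820·69 + 0.1306·54 + 0.0793·12 = 113.3966
  x_2 = 0.0611·50 + 0.1229·67 + 1.1471·83 + 0.1061·89 + 0.0788·69 + 0.0889·54 + 0.0411·12 = 126.6764
  x_3 = 0.0554·50 + 0.1197·67 + 0.0307·83 + 1.1173·89 + 0.0291·69 + 0.0578·54 + 0.0536·12 = 118.5467
  x_4 = 0.0759·50 + 0.0938·67 + 0.0600·83 + 0.0769·89 + 1.0612·69 + 0.1479·54 + 0.1068·12 = 104.3917
  x_5 = 0.0872·50 + 0.1534·67 + 0.1090·83 + 0.1223·89 + 0.1256·69 + 1.0861·54 + 0.1418·12 = 103.5825
  x_6 = 0.1569·50 + 0.1369·67 + 0.0550·83 + 0.1732·89 + 0.0864·69 + 0.1479·54 + 1.0898·12 = 64.0187
Δx_1 = L[1,6] · Δd_6 = 0.0793 · 4 = 0.3174

0.3174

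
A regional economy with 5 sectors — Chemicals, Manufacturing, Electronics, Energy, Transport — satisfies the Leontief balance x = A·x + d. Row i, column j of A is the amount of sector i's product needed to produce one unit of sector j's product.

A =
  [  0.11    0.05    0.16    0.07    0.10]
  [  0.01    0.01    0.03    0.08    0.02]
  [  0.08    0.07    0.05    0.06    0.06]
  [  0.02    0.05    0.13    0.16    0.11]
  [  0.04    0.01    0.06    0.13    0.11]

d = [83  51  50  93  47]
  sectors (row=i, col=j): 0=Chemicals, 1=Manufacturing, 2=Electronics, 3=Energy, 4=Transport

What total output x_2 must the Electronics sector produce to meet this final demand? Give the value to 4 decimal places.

Form M = I − A:
  [  0.89   -0.05   -0.16   -0.07   -0.10]
  [ -0.01    0.99   -0.03   -0.08   -0.02]
  [ -0.08   -0.07    0.95   -0.06   -0.06]
  [ -0.02   -0.05   -0.13    0.84   -0.11]
  [ -0.04   -0.01   -0.06   -0.13    0.89]
Leontief inverse L = M⁻¹:
  [  1.1557    0.0835    0.2277    0.1461    0.1651]
  [  0.0206    1.0209    0.0533    0.1093    0.0424]
  [  0.1065    0.0895    1.0950    0.1113    0.1016]
  [  0.0540    0.0809    0.1928    1.2435    0.1746]
  [  0.0672    0.0331    0.1128    0.1969    1.1638]
Total output x = L · d:
  x_0 = 1.1557·83 + 0.0835·51 + 0.2277·50 + 0.1461·93 + 0.1651·47 = 132.9153
  x_1 = 0.0206·83 + 1.0209·51 + 0.0533·50 + 0.1093·93 + 0.0424·47 = 68.6003
  x_2 = 0.1065·83 + 0.0895·51 + 1.0950·50 + 0.1113·93 + 0.1016·47 = 83.2810
  x_3 = 0.0540·83 + 0.0809·51 + 0.1928·50 + 1.2435·93 + 0.1746·47 = 142.1030
  x_4 = 0.0672·83 + 0.0331·51 + 0.1128·50 + 0.1969·93 + 1.1638·47 = 85.9246

83.2810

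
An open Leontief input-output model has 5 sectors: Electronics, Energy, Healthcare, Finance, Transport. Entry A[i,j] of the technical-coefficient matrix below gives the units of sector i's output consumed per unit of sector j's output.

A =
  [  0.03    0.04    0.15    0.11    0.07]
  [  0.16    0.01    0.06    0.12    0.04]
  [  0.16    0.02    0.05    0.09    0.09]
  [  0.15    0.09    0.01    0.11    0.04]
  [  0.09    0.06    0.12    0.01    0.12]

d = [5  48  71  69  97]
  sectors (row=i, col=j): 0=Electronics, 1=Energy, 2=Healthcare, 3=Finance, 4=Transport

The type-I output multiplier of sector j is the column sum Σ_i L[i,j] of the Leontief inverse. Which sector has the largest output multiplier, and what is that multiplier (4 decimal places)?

Form M = I − A:
  [  0.97   -0.04   -0.15   -0.11   -0.07]
  [ -0.16    0.99   -0.06   -0.12   -0.04]
  [ -0.16   -0.02    0.95   -0.09   -0.09]
  [ -0.15   -0.09   -0.01    0.89   -0.04]
  [ -0.09   -0.06   -0.12   -0.01    0.88]
Leontief inverse L = M⁻¹:
  [  1.1123    0.0715    0.1970    0.1684    0.1195]
  [  0.2269    1.0432    0.1144    0.1812    0.0854]
  [  0.2284    0.0538    1.1115    0.1495    0.1411]
  [  0.2203    0.1221    0.0654    1.1748    0.0832]
  [  0.1629    0.0872    0.1803    0.0633    1.1746]
Total output x = L · d:
  x_0 = 1.1123·5 + 0.0715·48 + 0.1970·71 + 0.1684·69 + 0.1195·97 = 46.1943
  x_1 = 0.2269·5 + 1.0432·48 + 0.1144·71 + 0.1812·69 + 0.0854·97 = 80.1225
  x_2 = 0.2284·5 + 0.0538·48 + 1.1115·71 + 0.1495·69 + 0.1411·97 = 106.6405
  x_3 = 0.2203·5 + 0.1221·48 + 0.0654·71 + 1.1748·69 + 0.0832·97 = 100.7310
  x_4 = 0.1629·5 + 0.0872·48 + 0.1803·71 + 0.0633·69 + 1.1746·97 = 136.1011
Output multipliers (column sums of L):
  Electronics: 1.9509
  Energy: 1.3778
  Healthcare: 1.6685
  Finance: 1.7372
  Transport: 1.6038

Electronics (1.9509)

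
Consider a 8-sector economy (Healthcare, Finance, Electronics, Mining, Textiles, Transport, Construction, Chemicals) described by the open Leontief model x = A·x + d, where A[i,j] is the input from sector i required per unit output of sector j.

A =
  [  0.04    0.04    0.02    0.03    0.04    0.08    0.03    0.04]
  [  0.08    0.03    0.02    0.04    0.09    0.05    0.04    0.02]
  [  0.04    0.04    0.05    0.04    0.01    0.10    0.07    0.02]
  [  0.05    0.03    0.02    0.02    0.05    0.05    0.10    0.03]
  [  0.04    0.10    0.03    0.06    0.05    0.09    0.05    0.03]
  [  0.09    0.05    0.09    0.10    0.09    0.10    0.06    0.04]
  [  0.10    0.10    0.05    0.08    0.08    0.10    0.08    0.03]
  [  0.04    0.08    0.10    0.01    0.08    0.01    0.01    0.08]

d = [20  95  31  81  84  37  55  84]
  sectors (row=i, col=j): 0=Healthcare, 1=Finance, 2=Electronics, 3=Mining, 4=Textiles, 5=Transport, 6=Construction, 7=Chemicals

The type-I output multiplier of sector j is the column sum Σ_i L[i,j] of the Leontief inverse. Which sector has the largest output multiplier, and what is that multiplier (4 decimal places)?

Transport (2.0664)

Form M = I − A:
  [  0.96   -0.04   -0.02   -0.03   -0.04   -0.08   -0.03   -0.04]
  [ -0.08    0.97   -0.02   -0.04   -0.09   -0.05   -0.04   -0.02]
  [ -0.04   -0.04    0.95   -0.04   -0.01   -0.10   -0.07   -0.02]
  [ -0.05   -0.03   -0.02    0.98   -0.05   -0.05   -0.10   -0.03]
  [ -0.04   -0.10   -0.03   -0.06    0.95   -0.09   -0.05   -0.03]
  [ -0.09   -0.05   -0.09   -0.10   -0.09    0.90   -0.06   -0.04]
  [ -0.10   -0.10   -0.05   -0.08   -0.08   -0.10    0.92   -0.03]
  [ -0.04   -0.08   -0.10   -0.01   -0.08   -0.01   -0.01    0.92]
Leontief inverse L = M⁻¹:
  [  1.0770    0.0742    0.0495    0.0611    0.0783    0.1241    0.0618    0.0615]
  [  0.1198    1.0703    0.0489    0.0744    0.1306    0.1017    0.0765    0.0431]
  [  0.0861    0.0794    1.0846    0.0788    0.0544    0.1552    0.1109    0.0438]
  [  0.0930    0.0719    0.0511    1.0560    0.0925    0.1017    0.1371    0.0531]
  [  0.0930    0.1461    0.0675    0.1030    1.1038    0.1513    0.0962    0.0578]
  [  0.1575    0.1138    0.1411    0.1568    0.1566    1.1862    0.1246    0.0782]
  [  0.1706    0.1640    0.0996    0.1382    0.1507    0.1859    1.1433    0.0679]
  [  0.0793    0.1214    0.1333    0.0413    0.1210    0.0603    0.0450    1.1053]
Total output x = L · d:
  x_0 = 1.0770·20 + 0.0742·95 + 0.0495·31 + 0.0611·81 + 0.0783·84 + 0.1241·37 + 0.0618·55 + 0.0615·84 = 54.8077
  x_1 = 0.1198·20 + 1.0703·95 + 0.0489·31 + 0.0744·81 + 0.1306·84 + 0.1017·37 + 0.0765·55 + 0.0431·84 = 134.1858
  x_2 = 0.0861·20 + 0.0794·95 + 1.0846·31 + 0.0788·81 + 0.0544·84 + 0.1552·37 + 0.1109·55 + 0.0438·84 = 69.3622
  x_3 = 0.0930·20 + 0.0719·95 + 0.0511·31 + 1.0560·81 + 0.0925·84 + 0.1017·37 + 0.1371·55 + 0.0531·84 = 119.3364
  x_4 = 0.0930·20 + 0.1461·95 + 0.0675·31 + 0.1030·81 + 1.1038·84 + 0.1513·37 + 0.0962·55 + 0.0578·84 = 134.6387
  x_5 = 0.1575·20 + 0.1138·95 + 0.1411·31 + 0.1568·81 + 0.1566·84 + 1.1862·37 + 0.1246·55 + 0.0782·84 = 101.5027
  x_6 = 0.1706·20 + 0.1640·95 + 0.0996·31 + 0.1382·81 + 0.1507·84 + 0.1859·37 + 1.1433·55 + 0.0679·84 = 121.3972
  x_7 = 0.0793·20 + 0.1214·95 + 0.1333·31 + 0.0413·81 + 0.1210·84 + 0.0603·37 + 0.0450·55 + 1.1053·84 = 128.3227
Output multipliers (column sums of L):
  Healthcare: 1.8763
  Finance: 1.8411
  Electronics: 1.6758
  Mining: 1.7098
  Textiles: 1.8879
  Transport: 2.0664
  Construction: 1.7953
  Chemicals: 1.5107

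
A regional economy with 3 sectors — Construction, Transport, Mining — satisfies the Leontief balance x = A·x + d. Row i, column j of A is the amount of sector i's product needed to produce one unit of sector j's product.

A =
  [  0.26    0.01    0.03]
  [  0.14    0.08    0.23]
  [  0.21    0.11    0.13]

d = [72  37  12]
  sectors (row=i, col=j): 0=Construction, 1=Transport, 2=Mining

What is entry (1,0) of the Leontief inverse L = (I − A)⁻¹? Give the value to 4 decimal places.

Form M = I − A:
  [  0.74   -0.01   -0.03]
  [ -0.14    0.92   -0.23]
  [ -0.21   -0.11    0.87]
Leontief inverse L = M⁻¹:
  [  1.3704    0.0212    0.0529]
  [  0.3007    1.1271    0.3083]
  [  0.3688    0.1476    1.2012]
Total output x = L · d:
  x_0 = 1.3704·72 + 0.0212·37 + 0.0529·12 = 100.0857
  x_1 = 0.3007·72 + 1.1271·37 + 0.3083·12 = 67.0553
  x_2 = 0.3688·72 + 0.1476·37 + 1.2012·12 = 46.4300

L[1,0] = 0.3007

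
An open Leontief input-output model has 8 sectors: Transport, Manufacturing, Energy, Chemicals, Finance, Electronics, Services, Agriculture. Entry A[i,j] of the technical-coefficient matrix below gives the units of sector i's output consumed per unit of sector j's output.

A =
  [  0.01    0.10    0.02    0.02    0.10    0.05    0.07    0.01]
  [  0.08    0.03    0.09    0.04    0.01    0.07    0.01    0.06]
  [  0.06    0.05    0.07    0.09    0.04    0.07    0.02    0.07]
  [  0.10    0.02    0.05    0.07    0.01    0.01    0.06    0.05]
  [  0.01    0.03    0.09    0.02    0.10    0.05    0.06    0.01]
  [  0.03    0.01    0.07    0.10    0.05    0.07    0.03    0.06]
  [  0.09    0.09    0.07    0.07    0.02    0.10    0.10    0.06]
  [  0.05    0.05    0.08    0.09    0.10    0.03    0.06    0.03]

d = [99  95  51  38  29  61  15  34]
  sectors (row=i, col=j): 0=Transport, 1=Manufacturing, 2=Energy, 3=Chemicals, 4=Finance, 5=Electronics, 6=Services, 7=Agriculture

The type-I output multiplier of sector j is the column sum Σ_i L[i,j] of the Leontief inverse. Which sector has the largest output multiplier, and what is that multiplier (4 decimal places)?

Form M = I − A:
  [  0.99   -0.10   -0.02   -0.02   -0.10   -0.05   -0.07   -0.01]
  [ -0.08    0.97   -0.09   -0.04   -0.01   -0.07   -0.01   -0.06]
  [ -0.06   -0.05    0.93   -0.09   -0.04   -0.07   -0.02   -0.07]
  [ -0.10   -0.02   -0.05    0.93   -0.01   -0.01   -0.06   -0.05]
  [ -0.01   -0.03   -0.09   -0.02    0.90   -0.05   -0.06   -0.01]
  [ -0.03   -0.01   -0.07   -0.10   -0.05    0.93   -0.03   -0.06]
  [ -0.09   -0.09   -0.07   -0.07   -0.02   -0.10    0.90   -0.06]
  [ -0.05   -0.05   -0.08   -0.09   -0.10   -0.03   -0.06    0.97]
Leontief inverse L = M⁻¹:
  [  1.0462    0.1293    0.0692    0.0591    0.1332    0.0913    0.1029    0.0402]
  [  0.1148    1.0626    0.1336    0.0856    0.0484    0.1072    0.0423    0.0907]
  [  0.1047    0.0865    1.1238    0.1435    0.0836    0.1127    0.0601    0.1065]
  [  0.1367    0.0565    0.0899    1.1101    0.0455    0.0457    0.0970    0.0779]
  [  0.0440    0.0596    0.1371    0.0617    1.1350    0.0901    0.0926    0.0402]
  [  0.0710    0.0418    0.1187    0.1500    0.0887    1.1078    0.0677    0.0932]
  [  0.1502    0.1423    0.1401    0.1395    0.0729    0.1624    1.1544    0.1099]
  [  0.0972    0.0901    0.1380    0.1419    0.1447    0.0774    0.1045    1.0675]
Total output x = L · d:
  x_0 = 1.0462·99 + 0.1293·95 + 0.0692·51 + 0.0591·38 + 0.1332·29 + 0.0913·61 + 0.1029·15 + 0.0402·34 = 133.9793
  x_1 = 0.1148·99 + 1.0626·95 + 0.1336·51 + 0.0856·38 + 0.0484·29 + 0.1072·61 + 0.0423·15 + 0.0907·34 = 134.0440
  x_2 = 0.1047·99 + 0.0865·95 + 1.1238·51 + 0.1435·38 + 0.0836·29 + 0.1127·61 + 0.0601·15 + 0.1065·34 = 95.1650
  x_3 = 0.1367·99 + 0.0565·95 + 0.0899·51 + 1.1101·38 + 0.0455·29 + 0.0457·61 + 0.0970·15 + 0.0779·34 = 73.8893
  x_4 = 0.0440·99 + 0.0596·95 + 0.1371·51 + 0.0617·38 + 1.1350·29 + 0.0901·61 + 0.0926·15 + 0.0402·34 = 60.5187
  x_5 = 0.0710·99 + 0.0418·95 + 0.1187·51 + 0.1500·38 + 0.0887·29 + 1.1078·61 + 0.0677·15 + 0.0932·34 = 97.0932
  x_6 = 0.1502·99 + 0.1423·95 + 0.1401·51 + 0.1395·38 + 0.0729·29 + 0.1624·61 + 1.1544·15 + 0.1099·34 = 73.9097
  x_7 = 0.0972·99 + 0.0901·95 + 0.1380·51 + 0.1419·38 + 0.1447·29 + 0.0774·61 + 0.1045·15 + 1.0675·34 = 77.3852
Output multipliers (column sums of L):
  Transport: 1.7649
  Manufacturing: 1.6686
  Energy: 1.9505
  Chemicals: 1.8913
  Finance: 1.7521
  Electronics: 1.7946
  Services: 1.7214
  Agriculture: 1.6261

Energy (1.9505)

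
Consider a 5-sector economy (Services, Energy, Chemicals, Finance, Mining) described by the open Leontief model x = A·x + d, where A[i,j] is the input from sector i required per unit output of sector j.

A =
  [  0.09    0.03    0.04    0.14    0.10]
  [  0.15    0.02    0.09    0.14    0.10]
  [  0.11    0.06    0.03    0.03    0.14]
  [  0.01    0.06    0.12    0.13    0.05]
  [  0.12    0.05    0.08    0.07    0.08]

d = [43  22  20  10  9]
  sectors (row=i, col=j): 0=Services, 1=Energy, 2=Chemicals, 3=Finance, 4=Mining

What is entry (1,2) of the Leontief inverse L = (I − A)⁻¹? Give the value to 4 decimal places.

L[1,2] = 0.1493

Form M = I − A:
  [  0.91   -0.03   -0.04   -0.14   -0.10]
  [ -0.15    0.98   -0.09   -0.14   -0.10]
  [ -0.11   -0.06    0.97   -0.03   -0.14]
  [ -0.01   -0.06   -0.12    0.87   -0.05]
  [ -0.12   -0.05   -0.08   -0.07    0.92]
Leontief inverse L = M⁻¹:
  [  1.1430    0.0614    0.0916    0.2095    0.1562]
  [  0.2180    1.0588    0.1493    0.2246    0.1737]
  [  0.1711    0.0868    1.0739    0.0943    0.1966]
  [  0.0621    0.0903    0.1667    1.1883    0.1065]
  [  0.1805    0.0800    0.1261    0.1382    1.1420]
Total output x = L · d:
  x_0 = 1.1430·43 + 0.0614·22 + 0.0916·20 + 0.2095·10 + 0.1562·9 = 55.8346
  x_1 = 0.2180·43 + 1.0588·22 + 0.1493·20 + 0.2246·10 + 0.1737·9 = 39.4629
  x_2 = 0.1711·43 + 0.0868·22 + 1.0739·20 + 0.0943·10 + 0.1966·9 = 33.4570
  x_3 = 0.0621·43 + 0.0903·22 + 0.1667·20 + 1.1883·10 + 0.1065·9 = 20.8347
  x_4 = 0.1805·43 + 0.0800·22 + 0.1261·20 + 0.1382·10 + 1.1420·9 = 23.7047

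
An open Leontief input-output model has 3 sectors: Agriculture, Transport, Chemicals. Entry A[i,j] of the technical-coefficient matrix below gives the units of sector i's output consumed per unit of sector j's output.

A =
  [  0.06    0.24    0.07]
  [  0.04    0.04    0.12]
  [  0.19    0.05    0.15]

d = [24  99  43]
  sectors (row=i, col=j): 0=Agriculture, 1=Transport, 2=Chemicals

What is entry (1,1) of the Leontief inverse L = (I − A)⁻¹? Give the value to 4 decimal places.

L[1,1] = 1.0692

Form M = I − A:
  [  0.94   -0.24   -0.07]
  [ -0.04    0.96   -0.12]
  [ -0.19   -0.05    0.85]
Leontief inverse L = M⁻¹:
  [  1.1023    0.2824    0.1306]
  [  0.0773    1.0692    0.1573]
  [  0.2509    0.1260    1.2149]
Total output x = L · d:
  x_0 = 1.1023·24 + 0.2824·99 + 0.1306·43 = 60.0257
  x_1 = 0.0773·24 + 1.0692·99 + 0.1573·43 = 114.4685
  x_2 = 0.2509·24 + 0.1260·99 + 1.2149·43 = 70.7392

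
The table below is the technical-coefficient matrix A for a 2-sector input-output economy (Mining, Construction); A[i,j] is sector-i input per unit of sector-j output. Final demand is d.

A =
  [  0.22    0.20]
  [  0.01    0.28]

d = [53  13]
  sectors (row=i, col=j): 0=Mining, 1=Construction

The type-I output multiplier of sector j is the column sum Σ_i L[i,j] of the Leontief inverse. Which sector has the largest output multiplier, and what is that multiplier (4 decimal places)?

Form M = I − A:
  [  0.78   -0.20]
  [ -0.01    0.72]
Leontief inverse L = M⁻¹:
  [  1.2866    0.3574]
  [  0.0179    1.3939]
Total output x = L · d:
  x_0 = 1.2866·53 + 0.3574·13 = 72.8377
  x_1 = 0.0179·53 + 1.3939·13 = 19.0672
Output multipliers (column sums of L):
  Mining: 1.3045
  Construction: 1.7513

Construction (1.7513)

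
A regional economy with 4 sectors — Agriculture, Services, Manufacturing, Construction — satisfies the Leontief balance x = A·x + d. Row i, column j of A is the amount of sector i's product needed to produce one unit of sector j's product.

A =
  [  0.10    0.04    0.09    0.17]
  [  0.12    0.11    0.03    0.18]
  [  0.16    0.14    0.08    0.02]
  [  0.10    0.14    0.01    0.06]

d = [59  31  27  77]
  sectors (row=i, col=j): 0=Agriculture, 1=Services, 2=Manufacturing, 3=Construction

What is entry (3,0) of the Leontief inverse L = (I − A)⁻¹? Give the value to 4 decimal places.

Form M = I − A:
  [  0.90   -0.04   -0.09   -0.17]
  [ -0.12    0.89   -0.03   -0.18]
  [ -0.16   -0.14    0.92   -0.02]
  [ -0.10   -0.14   -0.01    0.94]
Leontief inverse L = M⁻¹:
  [  1.1733    0.1088    0.1209    0.2356]
  [  0.1979    1.1835    0.0608    0.2637]
  [  0.2376    0.2032    1.1180    0.1057]
  [  0.1568    0.1900    0.0338    1.1293]
Total output x = L · d:
  x_0 = 1.1733·59 + 0.1088·31 + 0.1209·27 + 0.2356·77 = 94.0020
  x_1 = 0.1979·59 + 1.1835·31 + 0.0608·27 + 0.2637·77 = 70.3162
  x_2 = 0.2376·59 + 0.2032·31 + 1.1180·27 + 0.1057·77 = 58.6357
  x_3 = 0.1568·59 + 0.1900·31 + 0.0338·27 + 1.1293·77 = 103.0115

L[3,0] = 0.1568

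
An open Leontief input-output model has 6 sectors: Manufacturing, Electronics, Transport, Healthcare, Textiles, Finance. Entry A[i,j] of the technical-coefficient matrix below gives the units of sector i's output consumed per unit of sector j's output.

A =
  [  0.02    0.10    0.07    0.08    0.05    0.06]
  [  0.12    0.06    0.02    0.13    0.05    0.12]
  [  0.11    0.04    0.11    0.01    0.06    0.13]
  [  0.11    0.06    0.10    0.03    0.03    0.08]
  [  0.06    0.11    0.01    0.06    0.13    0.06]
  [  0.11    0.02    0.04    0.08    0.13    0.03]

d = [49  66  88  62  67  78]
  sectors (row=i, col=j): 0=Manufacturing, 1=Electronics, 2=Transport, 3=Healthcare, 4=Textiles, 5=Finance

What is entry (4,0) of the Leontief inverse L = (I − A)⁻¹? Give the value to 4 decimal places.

L[4,0] = 0.1243

Form M = I − A:
  [  0.98   -0.10   -0.07   -0.08   -0.05   -0.06]
  [ -0.12    0.94   -0.02   -0.13   -0.05   -0.12]
  [ -0.11   -0.04    0.89   -0.01   -0.06   -0.13]
  [ -0.11   -0.06   -0.10    0.97   -0.03   -0.08]
  [ -0.06   -0.11   -0.01   -0.06    0.87   -0.06]
  [ -0.11   -0.02   -0.04   -0.08   -0.13    0.97]
Leontief inverse L = M⁻¹:
  [  1.0831    0.1419    0.1088    0.1252    0.0995    0.1156]
  [  0.1933    1.1166    0.0709    0.1884    0.1139    0.1822]
  [  0.1769    0.0908    1.1565    0.0621    0.1257    0.1901]
  [  0.1705    0.1057    0.1439    1.0771    0.0834    0.1369]
  [  0.1243    0.1644    0.0452    0.1161    1.1907    0.1173]
  [  0.1648    0.0736    0.0794    0.1250    0.1853    1.0826]
Total output x = L · d:
  x_0 = 1.0831·49 + 0.1419·66 + 0.1088·88 + 0.1252·62 + 0.0995·67 + 0.1156·78 = 95.4554
  x_1 = 0.1933·49 + 1.1166·66 + 0.0709·88 + 0.1884·62 + 0.1139·67 + 0.1822·78 = 122.9310
  x_2 = 0.1769·49 + 0.0908·66 + 1.1565·88 + 0.0621·62 + 0.1257·67 + 0.1901·78 = 143.5269
  x_3 = 0.1705·49 + 0.1057·66 + 0.1439·88 + 1.0771·62 + 0.0834·67 + 0.1369·78 = 111.0333
  x_4 = 0.1243·49 + 0.1644·66 + 0.0452·88 + 0.1161·62 + 1.1907·67 + 0.1173·78 = 117.0333
  x_5 = 0.1648·49 + 0.0736·66 + 0.0794·88 + 0.1250·62 + 0.1853·67 + 1.0826·78 = 124.5328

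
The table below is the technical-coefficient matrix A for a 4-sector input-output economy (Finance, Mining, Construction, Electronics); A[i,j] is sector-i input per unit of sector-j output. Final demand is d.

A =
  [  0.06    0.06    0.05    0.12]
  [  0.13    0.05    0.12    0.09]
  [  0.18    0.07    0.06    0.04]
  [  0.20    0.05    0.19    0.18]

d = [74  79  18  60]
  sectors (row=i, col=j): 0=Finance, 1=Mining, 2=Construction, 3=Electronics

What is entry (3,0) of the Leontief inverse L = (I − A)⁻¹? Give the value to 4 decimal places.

L[3,0] = 0.3480

Form M = I − A:
  [  0.94   -0.06   -0.05   -0.12]
  [ -0.13    0.95   -0.12   -0.09]
  [ -0.18   -0.07    0.94   -0.04]
  [ -0.20   -0.05   -0.19    0.82]
Leontief inverse L = M⁻¹:
  [  1.1355    0.0892    0.1084    0.1813]
  [  0.2198    1.0885    0.1831    0.1606]
  [  0.2486    0.1029    1.1108    0.1019]
  [  0.3480    0.1120    0.2950    1.2971]
Total output x = L · d:
  x_0 = 1.1355·74 + 0.0892·79 + 0.1084·18 + 0.1813·60 = 103.9044
  x_1 = 0.2198·74 + 1.0885·79 + 0.1831·18 + 0.1606·60 = 115.1782
  x_2 = 0.2486·74 + 0.1029·79 + 1.1108·18 + 0.1019·60 = 52.6325
  x_3 = 0.3480·74 + 0.1120·79 + 0.2950·18 + 1.2971·60 = 117.7317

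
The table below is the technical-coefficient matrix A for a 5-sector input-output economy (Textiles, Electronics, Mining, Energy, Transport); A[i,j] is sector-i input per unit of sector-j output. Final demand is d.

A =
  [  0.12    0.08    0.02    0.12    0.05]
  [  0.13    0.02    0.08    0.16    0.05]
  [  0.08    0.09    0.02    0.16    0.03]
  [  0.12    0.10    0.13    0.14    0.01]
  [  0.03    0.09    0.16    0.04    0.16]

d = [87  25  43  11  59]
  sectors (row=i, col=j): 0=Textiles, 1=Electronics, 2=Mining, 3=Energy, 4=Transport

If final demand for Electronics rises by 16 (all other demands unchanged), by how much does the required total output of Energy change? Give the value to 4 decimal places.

Form M = I − A:
  [  0.88   -0.08   -0.02   -0.12   -0.05]
  [ -0.13    0.98   -0.08   -0.16   -0.05]
  [ -0.08   -0.09    0.98   -0.16   -0.03]
  [ -0.12   -0.10   -0.13    0.86   -0.01]
  [ -0.03   -0.09   -0.16   -0.04    0.84]
Leontief inverse L = M⁻¹:
  [  1.1946    0.1337    0.0769    0.2098    0.0843]
  [  0.2118    1.0853    0.1416    0.2618    0.0854]
  [  0.1555    0.1428    1.0783    0.2516    0.0593]
  [  0.2160    0.1683    0.1929    1.2622    0.0448]
  [  0.1053    0.1563    0.2325    0.1436    1.2161]
Total output x = L · d:
  x_0 = 1.1946·87 + 0.1337·25 + 0.0769·43 + 0.2098·11 + 0.0843·59 = 117.8611
  x_1 = 0.2118·87 + 1.0853·25 + 0.1416·43 + 0.2618·11 + 0.0854·59 = 59.5625
  x_2 = 0.1555·87 + 0.1428·25 + 1.0783·43 + 0.2516·11 + 0.0593·59 = 69.7274
  x_3 = 0.2160·87 + 0.1683·25 + 0.1929·43 + 1.2622·11 + 0.0448·59 = 47.8233
  x_4 = 0.1053·87 + 0.1563·25 + 0.2325·43 + 0.1436·11 + 1.2161·59 = 96.3878
Δx_3 = L[3,1] · Δd_1 = 0.1683 · 16 = 2.6922

2.6922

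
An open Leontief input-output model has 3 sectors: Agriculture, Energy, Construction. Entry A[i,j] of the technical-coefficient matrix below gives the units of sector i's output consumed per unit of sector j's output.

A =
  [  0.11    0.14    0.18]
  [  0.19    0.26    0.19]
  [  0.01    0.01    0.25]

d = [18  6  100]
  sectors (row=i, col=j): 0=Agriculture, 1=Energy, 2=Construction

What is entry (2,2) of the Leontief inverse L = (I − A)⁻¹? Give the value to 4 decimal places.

L[2,2] = 1.3436

Form M = I − A:
  [  0.89   -0.14   -0.18]
  [ -0.19    0.74   -0.19]
  [ -0.01   -0.01    0.75]
Leontief inverse L = M⁻¹:
  [  1.1759    0.2271    0.3397]
  [  0.3070    1.4153    0.4322]
  [  0.0198    0.0219    1.3436]
Total output x = L · d:
  x_0 = 1.1759·18 + 0.2271·6 + 0.3397·100 = 56.5016
  x_1 = 0.3070·18 + 1.4153·6 + 0.4322·100 = 57.2389
  x_2 = 0.0198·18 + 0.0219·6 + 1.3436·100 = 134.8499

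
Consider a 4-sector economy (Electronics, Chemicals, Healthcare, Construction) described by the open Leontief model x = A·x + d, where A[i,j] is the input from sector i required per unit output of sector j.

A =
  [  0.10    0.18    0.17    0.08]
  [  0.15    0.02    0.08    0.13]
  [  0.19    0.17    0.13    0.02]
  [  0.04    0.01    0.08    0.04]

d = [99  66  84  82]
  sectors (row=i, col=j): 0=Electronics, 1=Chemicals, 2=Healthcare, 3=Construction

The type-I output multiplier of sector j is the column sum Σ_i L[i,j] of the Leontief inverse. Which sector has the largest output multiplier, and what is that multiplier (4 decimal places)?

Form M = I − A:
  [  0.90   -0.18   -0.17   -0.08]
  [ -0.15    0.98   -0.08   -0.13]
  [ -0.19   -0.17    0.87   -0.02]
  [ -0.04   -0.01   -0.08    0.96]
Leontief inverse L = M⁻¹:
  [  1.2217    0.2740    0.2772    0.1447]
  [  0.2230    1.0908    0.1595    0.1696]
  [  0.3122    0.2740    1.2438    0.0890]
  [  0.0792    0.0456    0.1169    1.0569]
Total output x = L · d:
  x_0 = 1.2217·99 + 0.2740·66 + 0.2772·84 + 0.1447·82 = 174.1839
  x_1 = 0.2230·99 + 1.0908·66 + 0.1595·84 + 0.1696·82 = 121.3708
  x_2 = 0.3122·99 + 0.2740·66 + 1.2438·84 + 0.0890·82 = 160.7755
  x_3 = 0.0792·99 + 0.0456·66 + 0.1169·84 + 1.0569·82 = 107.3366
Output multipliers (column sums of L):
  Electronics: 1.8362
  Chemicals: 1.6844
  Healthcare: 1.7974
  Construction: 1.4602

Electronics (1.8362)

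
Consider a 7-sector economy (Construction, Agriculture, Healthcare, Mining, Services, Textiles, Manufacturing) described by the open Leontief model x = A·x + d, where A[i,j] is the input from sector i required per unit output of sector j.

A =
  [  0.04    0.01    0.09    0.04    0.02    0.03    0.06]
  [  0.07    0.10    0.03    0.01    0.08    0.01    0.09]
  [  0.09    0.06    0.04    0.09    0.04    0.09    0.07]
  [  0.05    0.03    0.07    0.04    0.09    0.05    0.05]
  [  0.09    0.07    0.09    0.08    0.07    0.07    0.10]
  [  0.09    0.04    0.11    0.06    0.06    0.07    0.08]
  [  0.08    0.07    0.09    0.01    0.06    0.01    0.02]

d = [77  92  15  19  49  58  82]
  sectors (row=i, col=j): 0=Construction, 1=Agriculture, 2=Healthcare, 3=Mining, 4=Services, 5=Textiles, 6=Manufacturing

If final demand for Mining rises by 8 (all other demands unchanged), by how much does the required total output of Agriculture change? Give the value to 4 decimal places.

Form M = I − A:
  [  0.96   -0.01   -0.09   -0.04   -0.02   -0.03   -0.06]
  [ -0.07    0.90   -0.03   -0.01   -0.08   -0.01   -0.09]
  [ -0.09   -0.06    0.96   -0.09   -0.04   -0.09   -0.07]
  [ -0.05   -0.03   -0.07    0.96   -0.09   -0.05   -0.05]
  [ -0.09   -0.07   -0.09   -0.08    0.93   -0.07   -0.10]
  [ -0.09   -0.04   -0.11   -0.06   -0.06    0.93   -0.08]
  [ -0.08   -0.07   -0.09   -0.01   -0.06   -0.01    0.98]
Leontief inverse L = M⁻¹:
  [  1.0767    0.0358    0.1261    0.0654    0.0474    0.0554    0.0909]
  [  0.1180    1.1401    0.0773    0.0376    0.1186    0.0359    0.1344]
  [  0.1478    0.1014    1.1023    0.1271    0.0878    0.1273    0.1229]
  [  0.1000    0.0661    0.1205    1.0748    0.1286    0.0841    0.0956]
  [  0.1607    0.1223    0.1622    0.1260    1.1264    0.1155    0.1635]
  [  0.1541    0.0855    0.1753    0.1038    0.1089    1.1134    0.1371]
  [  0.1223    0.1027    0.1300    0.0394    0.0918    0.0381    1.0611]
Total output x = L · d:
  x_0 = 1.0767·77 + 0.0358·92 + 0.1261·15 + 0.0654·19 + 0.0474·49 + 0.0554·58 + 0.0909·82 = 102.3265
  x_1 = 0.1180·77 + 1.1401·92 + 0.0773·15 + 0.0376·19 + 0.1186·49 + 0.0359·58 + 0.1344·82 = 134.7622
  x_2 = 0.1478·77 + 0.1014·92 + 1.1023·15 + 0.1271·19 + 0.0878·49 + 0.1273·58 + 0.1229·82 = 61.4189
  x_3 = 0.1000·77 + 0.0661·92 + 0.1205·15 + 1.0748·19 + 0.1286·49 + 0.0841·58 + 0.0956·82 = 55.0359
  x_4 = 0.1607·77 + 0.1223·92 + 0.1622·15 + 0.1260·19 + 1.1264·49 + 0.1155·58 + 0.1635·82 = 103.7483
  x_5 = 0.1541·77 + 0.0855·92 + 0.1753·15 + 0.1038·19 + 0.1089·49 + 1.1134·58 + 0.1371·82 = 105.4899
  x_6 = 0.1223·77 + 0.1027·92 + 0.1300·15 + 0.0394·19 + 0.0918·49 + 0.0381·58 + 1.0611·82 = 115.2830
Δx_1 = L[1,3] · Δd_3 = 0.0376 · 8 = 0.3005

0.3005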